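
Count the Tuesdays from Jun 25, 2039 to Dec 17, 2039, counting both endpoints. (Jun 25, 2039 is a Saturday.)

Jun 25, 2039 is a Saturday; the first Tuesday on or after it is Jun 28, 2039 (3 days later).
From Jun 28, 2039 to Dec 17, 2039: 2 + 31 + 31 + 30 + 31 + 30 + 17 = 172 days (rest of Jun, Jul, Aug, Sep, Oct, Nov, Dec).
172 ÷ 7 = 24 full weeks with remainder 4, so 24 more Tuesdays after the first → 25.

25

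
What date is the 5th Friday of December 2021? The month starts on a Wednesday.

December 2021 begins on a Wednesday, so the first Friday is December 3 (2 days later).
The 5th Friday is 4 weeks later: 3 + 28 = 31.

31 December 2021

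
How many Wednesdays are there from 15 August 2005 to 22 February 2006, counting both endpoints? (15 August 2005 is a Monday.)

15 August 2005 is a Monday; the first Wednesday on or after it is 17 August 2005 (2 days later).
From 17 August 2005 to 22 February 2006: 14 + 30 + 31 + 30 + 31 + 31 + 22 = 189 days (rest of August, September, October, November, December, January, February).
189 ÷ 7 = 27 full weeks with remainder 0, so 27 more Wednesdays after the first → 28.

28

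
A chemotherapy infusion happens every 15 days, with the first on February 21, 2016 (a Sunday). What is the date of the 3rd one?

The 3rd occurrence is 2 intervals after the first: 2 × 15 = 30 days after February 21, 2016.
February has 29 days — 8 days to the end of February leaves 22.
22 days into March → March 22, 2016.

March 22, 2016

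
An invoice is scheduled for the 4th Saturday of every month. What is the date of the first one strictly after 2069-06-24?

2069-07-27

June 2069 starts on a Saturday; its first Saturday is the 1st, so the 4th Saturday is the 22nd — 2069-06-22.
That is not after 2069-06-24, so look at July 2069.
July 2069 starts on a Monday; its first Saturday is the 6th, so the 4th Saturday is the 27th — 2069-07-27.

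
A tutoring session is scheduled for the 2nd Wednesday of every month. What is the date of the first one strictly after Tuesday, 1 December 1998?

9 December 1998

December 1998 starts on a Tuesday; its first Wednesday is the 2nd, so the 2nd Wednesday is the 9th — 9 December 1998.
9 December 1998 is after 1 December 1998, so that is the next one.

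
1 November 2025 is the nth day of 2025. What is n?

305

Days in months before November: 31 + 28 + 31 + 30 + 31 + 30 + 31 + 31 + 30 + 31 = 304.
Plus 1 day into November → day 305.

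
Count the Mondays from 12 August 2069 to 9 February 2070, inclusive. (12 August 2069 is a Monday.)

12 August 2069 is a Monday; the first Monday on or after it is 12 August 2069.
From 12 August 2069 to 9 February 2070: 19 + 30 + 31 + 30 + 31 + 31 + 9 = 181 days (rest of August, September, October, November, December, January, February).
181 ÷ 7 = 25 full weeks with remainder 6, so 25 more Mondays after the first → 26.

26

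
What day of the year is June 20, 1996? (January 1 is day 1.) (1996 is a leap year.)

Days in months before June: 31 + 29 + 31 + 30 + 31 = 152.
Plus 20 days into June → day 172.

172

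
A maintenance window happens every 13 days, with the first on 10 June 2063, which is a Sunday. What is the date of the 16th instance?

22 December 2063

The 16th occurrence is 15 intervals after the first: 15 × 13 = 195 days after 10 June 2063.
June has 30 days — 20 days to the end of June leaves 175.
July has 31 days (144 left).
August has 31 days (113 left).
September has 30 days (83 left).
October has 31 days (52 left).
November has 30 days (22 left).
22 days into December → 22 December 2063.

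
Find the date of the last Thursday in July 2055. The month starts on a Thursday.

July 2055 begins on a Thursday, so the first Thursday is July 1.
July 2055 has 31 days. Adding weeks: 1, 8, 15, 22, 29 — the last one ≤ 31 is the 29th.

29 July 2055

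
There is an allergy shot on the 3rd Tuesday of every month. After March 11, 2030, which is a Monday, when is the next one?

March 19, 2030

March 2030 starts on a Friday; its first Tuesday is the 5th, so the 3rd Tuesday is the 19th — March 19, 2030.
March 19, 2030 is after March 11, 2030, so that is the next one.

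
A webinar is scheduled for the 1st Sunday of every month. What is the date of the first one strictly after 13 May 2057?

3 June 2057

May 2057 starts on a Tuesday, so its 1st Sunday is 6 May 2057 (5 days in).
That is not after 13 May 2057, so look at June 2057.
June 2057 starts on a Friday, so its 1st Sunday is 3 June 2057 (2 days in).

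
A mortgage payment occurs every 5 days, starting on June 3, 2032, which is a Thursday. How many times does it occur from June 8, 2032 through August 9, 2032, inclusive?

13

Occurrences land 5·i days after June 3, 2032 for i = 0, 1, 2, …
June 8, 2032 is 5 days after the start; 5 ÷ 5 = 1 remainder 0. First occurrence in the window: #2 on June 8, 2032 (1×5 = 5 days in).
August 9, 2032 is 67 days after the start; 67 ÷ 5 = 13 remainder 2. Last occurrence in the window: #14 on August 7, 2032.
Occurrences #2 through #14: 13 in total.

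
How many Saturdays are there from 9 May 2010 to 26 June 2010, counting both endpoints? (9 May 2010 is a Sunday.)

7

9 May 2010 is a Sunday; the first Saturday on or after it is 15 May 2010 (6 days later).
From 15 May 2010 to 26 June 2010: 16 + 26 = 42 days (rest of May, June).
42 ÷ 7 = 6 full weeks with remainder 0, so 6 more Saturdays after the first → 7.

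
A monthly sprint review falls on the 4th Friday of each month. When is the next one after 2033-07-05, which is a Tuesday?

July 2033 starts on a Friday; its first Friday is the 1st, so the 4th Friday is the 22nd — 2033-07-22.
2033-07-22 is after 2033-07-05, so that is the next one.

2033-07-22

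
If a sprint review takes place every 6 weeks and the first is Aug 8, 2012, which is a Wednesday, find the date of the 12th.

Nov 13, 2013

The 12th occurrence is 11 intervals after the first: 11 × 42 = 462 days after Aug 8, 2012.
Aug has 31 days — 23 days to the end of Aug leaves 439.
From end of Aug to end of 2012 is 122 days (317 left).
Jan has 31 days (286 left).
Feb has 28 days (258 left).
Mar has 31 days (227 left).
Apr has 30 days (197 left).
May has 31 days (166 left).
Jun has 30 days (136 left).
Jul has 31 days (105 left).
Aug has 31 days (74 left).
Sep has 30 days (44 left).
Oct has 31 days (13 left).
13 days into Nov → Nov 13, 2013.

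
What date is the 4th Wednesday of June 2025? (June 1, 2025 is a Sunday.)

2025-06-25

June 2025 begins on a Sunday, so the first Wednesday is June 4 (3 days later).
The 4th Wednesday is 3 weeks later: 4 + 21 = 25.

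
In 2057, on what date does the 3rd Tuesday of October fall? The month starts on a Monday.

October 16, 2057

October 2057 begins on a Monday, so the first Tuesday is October 2 (1 day later).
The 3rd Tuesday is 2 weeks later: 2 + 14 = 16.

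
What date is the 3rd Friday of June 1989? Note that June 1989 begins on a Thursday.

June 1989 begins on a Thursday, so the first Friday is June 2 (1 day later).
The 3rd Friday is 2 weeks later: 2 + 14 = 16.

June 16, 1989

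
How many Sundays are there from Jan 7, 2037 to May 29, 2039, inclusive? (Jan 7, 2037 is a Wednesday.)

125

Jan 7, 2037 is a Wednesday; the first Sunday on or after it is Jan 11, 2037 (4 days later).
From Jan 11, 2037 to May 29, 2039: 354 + 365 + 149 = 868 days (rest of 2037, 2038, to May 29, 2039 in 2039).
868 ÷ 7 = 124 full weeks with remainder 0, so 124 more Sundays after the first → 125.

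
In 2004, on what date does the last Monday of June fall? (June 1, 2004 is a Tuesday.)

2004-06-28

June 2004 begins on a Tuesday, so the first Monday is June 7 (6 days later).
June 2004 has 30 days. Adding weeks: 7, 14, 21, 28 — the last one ≤ 30 is the 28th.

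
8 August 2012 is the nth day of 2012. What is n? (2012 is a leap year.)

221

Days in months before August: 31 + 29 + 31 + 30 + 31 + 30 + 31 = 213.
Plus 8 days into August → day 221.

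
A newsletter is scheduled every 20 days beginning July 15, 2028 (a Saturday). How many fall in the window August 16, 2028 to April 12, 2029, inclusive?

Occurrences land 20·i days after July 15, 2028 for i = 0, 1, 2, …
August 16, 2028 is 32 days after the start; 32 ÷ 20 = 1 remainder 12; since the remainder is 12, round up to i = 2. First occurrence in the window: #3 on August 24, 2028 (2×20 = 40 days in).
April 12, 2029 is 271 days after the start; 271 ÷ 20 = 13 remainder 11. Last occurrence in the window: #14 on April 1, 2029.
Occurrences #3 through #14: 12 in total.

12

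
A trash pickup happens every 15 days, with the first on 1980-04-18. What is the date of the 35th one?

1981-09-10

The 35th occurrence is 34 intervals after the first: 34 × 15 = 510 days after 1980-04-18.
April has 30 days — 12 days to the end of April leaves 498.
From end of April to end of 1980 is 245 days (253 left).
January has 31 days (222 left).
February has 28 days (194 left).
March has 31 days (163 left).
April has 30 days (133 left).
May has 31 days (102 left).
June has 30 days (72 left).
July has 31 days (41 left).
August has 31 days (10 left).
10 days into September → 1981-09-10.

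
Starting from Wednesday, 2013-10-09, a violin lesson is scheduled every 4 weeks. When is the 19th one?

2015-02-25

The 19th occurrence is 18 intervals after the first: 18 × 28 = 504 days after 2013-10-09.
October has 31 days — 22 days to the end of October leaves 482.
From end of October to end of 2013 is 61 days (421 left).
2014 has 365 days (56 left).
January has 31 days (25 left).
25 days into February → 2015-02-25.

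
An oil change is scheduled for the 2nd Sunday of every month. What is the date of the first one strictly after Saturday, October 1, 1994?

October 9, 1994

October 1994 starts on a Saturday; its first Sunday is the 2nd, so the 2nd Sunday is the 9th — October 9, 1994.
October 9, 1994 is after October 1, 1994, so that is the next one.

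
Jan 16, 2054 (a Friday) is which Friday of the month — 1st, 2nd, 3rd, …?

Day 16 falls in week ⌈16/7⌉ of the month.
Days 1–7 hold the 1st Friday, 8–14 the 2nd, 15–21 the 3rd, 22–28 the 4th, 29–31 the 5th.
16 is in the range for the 3rd.

3rd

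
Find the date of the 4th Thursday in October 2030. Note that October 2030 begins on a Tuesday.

2030-10-24

October 2030 begins on a Tuesday, so the first Thursday is October 3 (2 days later).
The 4th Thursday is 3 weeks later: 3 + 21 = 24.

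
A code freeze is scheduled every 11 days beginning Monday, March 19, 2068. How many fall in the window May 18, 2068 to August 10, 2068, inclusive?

Occurrences land 11·i days after March 19, 2068 for i = 0, 1, 2, …
May 18, 2068 is 60 days after the start; 60 ÷ 11 = 5 remainder 5; since the remainder is 5, round up to i = 6. First occurrence in the window: #7 on May 24, 2068 (6×11 = 66 days in).
August 10, 2068 is 144 days after the start; 144 ÷ 11 = 13 remainder 1. Last occurrence in the window: #14 on August 9, 2068.
Occurrences #7 through #14: 8 in total.

8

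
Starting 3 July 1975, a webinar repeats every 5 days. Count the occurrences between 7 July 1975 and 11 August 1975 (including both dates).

Occurrences land 5·i days after 3 July 1975 for i = 0, 1, 2, …
7 July 1975 is 4 days after the start; 4 ÷ 5 = 0 remainder 4; since the remainder is 4, round up to i = 1. First occurrence in the window: #2 on 8 July 1975 (1×5 = 5 days in).
11 August 1975 is 39 days after the start; 39 ÷ 5 = 7 remainder 4. Last occurrence in the window: #8 on 7 August 1975.
Occurrences #2 through #8: 7 in total.

7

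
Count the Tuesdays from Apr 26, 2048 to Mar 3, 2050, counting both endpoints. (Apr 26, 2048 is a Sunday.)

Apr 26, 2048 is a Sunday; the first Tuesday on or after it is Apr 28, 2048 (2 days later).
From Apr 28, 2048 to Mar 3, 2050: 247 + 365 + 62 = 674 days (rest of 2048, 2049, to Mar 3, 2050 in 2050).
674 ÷ 7 = 96 full weeks with remainder 2, so 96 more Tuesdays after the first → 97.

97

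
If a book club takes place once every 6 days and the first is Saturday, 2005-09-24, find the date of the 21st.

The 21st occurrence is 20 intervals after the first: 20 × 6 = 120 days after 2005-09-24.
September has 30 days — 6 days to the end of September leaves 114.
October has 31 days (83 left).
November has 30 days (53 left).
December has 31 days (22 left).
22 days into January → 2006-01-22.

2006-01-22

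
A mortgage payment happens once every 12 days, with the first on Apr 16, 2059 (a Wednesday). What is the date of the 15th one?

The 15th occurrence is 14 intervals after the first: 14 × 12 = 168 days after Apr 16, 2059.
Apr has 30 days — 14 days to the end of Apr leaves 154.
May has 31 days (123 left).
Jun has 30 days (93 left).
Jul has 31 days (62 left).
Aug has 31 days (31 left).
Sep has 30 days (1 left).
1 day into Oct → Oct 1, 2059.

Oct 1, 2059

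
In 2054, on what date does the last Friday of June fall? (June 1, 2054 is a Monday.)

26 June 2054

June 2054 begins on a Monday, so the first Friday is June 5 (4 days later).
June 2054 has 30 days. Adding weeks: 5, 12, 19, 26 — the last one ≤ 30 is the 26th.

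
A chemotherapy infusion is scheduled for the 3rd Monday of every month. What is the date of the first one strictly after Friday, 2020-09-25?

September 2020 starts on a Tuesday; its first Monday is the 7th, so the 3rd Monday is the 21st — 2020-09-21.
That is not after 2020-09-25, so look at October 2020.
October 2020 starts on a Thursday; its first Monday is the 5th, so the 3rd Monday is the 19th — 2020-10-19.

2020-10-19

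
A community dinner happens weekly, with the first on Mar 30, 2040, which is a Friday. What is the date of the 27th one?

Sep 28, 2040

The 27th occurrence is 26 intervals after the first: 26 × 7 = 182 days after Mar 30, 2040.
Mar has 31 days — 1 day to the end of Mar leaves 181.
Apr has 30 days (151 left).
May has 31 days (120 left).
Jun has 30 days (90 left).
Jul has 31 days (59 left).
Aug has 31 days (28 left).
28 days into Sep → Sep 28, 2040.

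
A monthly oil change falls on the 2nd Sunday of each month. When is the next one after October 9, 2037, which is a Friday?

October 2037 starts on a Thursday; its first Sunday is the 4th, so the 2nd Sunday is the 11th — October 11, 2037.
October 11, 2037 is after October 9, 2037, so that is the next one.

October 11, 2037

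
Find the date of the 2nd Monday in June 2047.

The first Monday of June 2047 is June 3.
The 2nd Monday is 1 weeks later: 3 + 7 = 10.

2047-06-10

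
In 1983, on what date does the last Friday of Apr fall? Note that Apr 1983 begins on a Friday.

Apr 29, 1983

Apr 1983 begins on a Friday, so the first Friday is Apr 1.
Apr 1983 has 30 days. Adding weeks: 1, 8, 15, 22, 29 — the last one ≤ 30 is the 29th.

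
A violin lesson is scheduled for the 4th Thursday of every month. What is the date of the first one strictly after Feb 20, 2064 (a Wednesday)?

Feb 28, 2064

Feb 2064 starts on a Friday; its first Thursday is the 7th, so the 4th Thursday is the 28th — Feb 28, 2064.
Feb 28, 2064 is after Feb 20, 2064, so that is the next one.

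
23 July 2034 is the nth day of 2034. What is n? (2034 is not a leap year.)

204

Days in months before July: 31 + 28 + 31 + 30 + 31 + 30 = 181.
Plus 23 days into July → day 204.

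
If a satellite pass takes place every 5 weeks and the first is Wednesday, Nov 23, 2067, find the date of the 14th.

Feb 20, 2069

The 14th occurrence is 13 intervals after the first: 13 × 35 = 455 days after Nov 23, 2067.
Nov has 30 days — 7 days to the end of Nov leaves 448.
From end of Nov to end of 2067 is 31 days (417 left).
2068 has 366 days (51 left).
Jan has 31 days (20 left).
20 days into Feb → Feb 20, 2069.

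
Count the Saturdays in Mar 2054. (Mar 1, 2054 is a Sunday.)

Mar 1, 2054 is a Sunday; the first Saturday on or after it is Mar 7, 2054 (6 days later).
From Mar 7, 2054 to Mar 31, 2054 is 31 − 7 = 24 days.
24 ÷ 7 = 3 full weeks with remainder 3, so 3 more Saturdays after the first → 4.

4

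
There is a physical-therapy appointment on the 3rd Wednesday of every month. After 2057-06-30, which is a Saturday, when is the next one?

2057-07-18

June 2057 starts on a Friday; its first Wednesday is the 6th, so the 3rd Wednesday is the 20th — 2057-06-20.
That is not after 2057-06-30, so look at July 2057.
July 2057 starts on a Sunday; its first Wednesday is the 4th, so the 3rd Wednesday is the 18th — 2057-07-18.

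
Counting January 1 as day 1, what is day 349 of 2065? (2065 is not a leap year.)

January has 31 days (349 − 31 = 318 remain).
February has 28 days (318 − 28 = 290 remain).
March has 31 days (290 − 31 = 259 remain).
April has 30 days (259 − 30 = 229 remain).
May has 31 days (229 − 31 = 198 remain).
June has 30 days (198 − 30 = 168 remain).
July has 31 days (168 − 31 = 137 remain).
August has 31 days (137 − 31 = 106 remain).
September has 30 days (106 − 30 = 76 remain).
October has 31 days (76 − 31 = 45 remain).
November has 30 days (45 − 30 = 15 remain).
15 into December → December 15.

15 December 2065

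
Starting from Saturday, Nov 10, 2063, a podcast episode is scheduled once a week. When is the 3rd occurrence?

Nov 24, 2063

The 3rd occurrence is 2 intervals after the first: 2 × 7 = 14 days after Nov 10, 2063.
14 days later is Nov 24, 2063.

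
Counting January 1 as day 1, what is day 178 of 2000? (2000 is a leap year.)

Jan has 31 days (178 − 31 = 147 remain).
Feb has 29 days (147 − 29 = 118 remain).
Mar has 31 days (118 − 31 = 87 remain).
Apr has 30 days (87 − 30 = 57 remain).
May has 31 days (57 − 31 = 26 remain).
26 into Jun → Jun 26.

Jun 26, 2000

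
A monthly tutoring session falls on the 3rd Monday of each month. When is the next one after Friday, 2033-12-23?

December 2033 starts on a Thursday; its first Monday is the 5th, so the 3rd Monday is the 19th — 2033-12-19.
That is not after 2033-12-23, so look at January 2034.
January 2034 starts on a Sunday; its first Monday is the 2nd, so the 3rd Monday is the 16th — 2034-01-16.

2034-01-16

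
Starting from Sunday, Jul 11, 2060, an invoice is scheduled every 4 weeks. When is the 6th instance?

The 6th occurrence is 5 intervals after the first: 5 × 28 = 140 days after Jul 11, 2060.
Jul has 31 days — 20 days to the end of Jul leaves 120.
Aug has 31 days (89 left).
Sep has 30 days (59 left).
Oct has 31 days (28 left).
28 days into Nov → Nov 28, 2060.

Nov 28, 2060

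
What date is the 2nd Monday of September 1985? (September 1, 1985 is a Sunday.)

September 1985 begins on a Sunday, so the first Monday is September 2 (1 day later).
The 2nd Monday is 1 weeks later: 2 + 7 = 9.

1985-09-09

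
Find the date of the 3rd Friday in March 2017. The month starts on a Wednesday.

March 2017 begins on a Wednesday, so the first Friday is March 3 (2 days later).
The 3rd Friday is 2 weeks later: 3 + 14 = 17.

March 17, 2017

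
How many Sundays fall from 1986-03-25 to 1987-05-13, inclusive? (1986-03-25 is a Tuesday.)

1986-03-25 is a Tuesday; the first Sunday on or after it is 1986-03-30 (5 days later).
From 1986-03-30 to 1987-05-13: 276 + 133 = 409 days (rest of 1986, to 1987-05-13 in 1987).
409 ÷ 7 = 58 full weeks with remainder 3, so 58 more Sundays after the first → 59.

59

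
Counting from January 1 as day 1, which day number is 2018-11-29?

333

Days in months before November: 31 + 28 + 31 + 30 + 31 + 30 + 31 + 31 + 30 + 31 = 304.
Plus 29 days into November → day 333.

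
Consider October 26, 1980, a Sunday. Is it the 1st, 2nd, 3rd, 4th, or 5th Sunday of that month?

Day 26 falls in week ⌈26/7⌉ of the month.
Days 1–7 hold the 1st Sunday, 8–14 the 2nd, 15–21 the 3rd, 22–28 the 4th, 29–31 the 5th.
26 is in the range for the 4th.

4th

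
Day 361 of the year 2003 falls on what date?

Dec 27, 2003

Jan has 31 days (361 − 31 = 330 remain).
Feb has 28 days (330 − 28 = 302 remain).
Mar has 31 days (302 − 31 = 271 remain).
Apr has 30 days (271 − 30 = 241 remain).
May has 31 days (241 − 31 = 210 remain).
Jun has 30 days (210 − 30 = 180 remain).
Jul has 31 days (180 − 31 = 149 remain).
Aug has 31 days (149 − 31 = 118 remain).
Sep has 30 days (118 − 30 = 88 remain).
Oct has 31 days (88 − 31 = 57 remain).
Nov has 30 days (57 − 30 = 27 remain).
27 into Dec → Dec 27.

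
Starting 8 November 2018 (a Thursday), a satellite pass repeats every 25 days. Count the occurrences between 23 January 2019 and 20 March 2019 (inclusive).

2

Occurrences land 25·i days after 8 November 2018 for i = 0, 1, 2, …
23 January 2019 is 76 days after the start; 76 ÷ 25 = 3 remainder 1; since the remainder is 1, round up to i = 4. First occurrence in the window: #5 on 16 February 2019 (4×25 = 100 days in).
20 March 2019 is 132 days after the start; 132 ÷ 25 = 5 remainder 7. Last occurrence in the window: #6 on 13 March 2019.
Occurrences #5 through #6: 2 in total.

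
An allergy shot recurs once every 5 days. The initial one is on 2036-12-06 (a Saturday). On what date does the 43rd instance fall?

The 43rd occurrence is 42 intervals after the first: 42 × 5 = 210 days after 2036-12-06.
December has 31 days — 25 days to the end of December leaves 185.
January has 31 days (154 left).
February has 28 days (126 left).
March has 31 days (95 left).
April has 30 days (65 left).
May has 31 days (34 left).
June has 30 days (4 left).
4 days into July → 2037-07-04.

2037-07-04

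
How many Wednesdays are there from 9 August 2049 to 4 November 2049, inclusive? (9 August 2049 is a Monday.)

9 August 2049 is a Monday; the first Wednesday on or after it is 11 August 2049 (2 days later).
From 11 August 2049 to 4 November 2049: 20 + 30 + 31 + 4 = 85 days (rest of August, September, October, November).
85 ÷ 7 = 12 full weeks with remainder 1, so 12 more Wednesdays after the first → 13.

13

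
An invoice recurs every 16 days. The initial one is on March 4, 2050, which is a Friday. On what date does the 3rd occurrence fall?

The 3rd occurrence is 2 intervals after the first: 2 × 16 = 32 days after March 4, 2050.
March has 31 days — 27 days to the end of March leaves 5.
5 days into April → April 5, 2050.

April 5, 2050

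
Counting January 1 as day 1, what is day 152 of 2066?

January has 31 days (152 − 31 = 121 remain).
February has 28 days (121 − 28 = 93 remain).
March has 31 days (93 − 31 = 62 remain).
April has 30 days (62 − 30 = 32 remain).
May has 31 days (32 − 31 = 1 remain).
1 into June → June 1.

June 1, 2066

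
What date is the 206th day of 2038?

Jul 25, 2038

Jan has 31 days (206 − 31 = 175 remain).
Feb has 28 days (175 − 28 = 147 remain).
Mar has 31 days (147 − 31 = 116 remain).
Apr has 30 days (116 − 30 = 86 remain).
May has 31 days (86 − 31 = 55 remain).
Jun has 30 days (55 − 30 = 25 remain).
25 into Jul → Jul 25.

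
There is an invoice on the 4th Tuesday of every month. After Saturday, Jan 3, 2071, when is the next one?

Jan 27, 2071

Jan 2071 starts on a Thursday; its first Tuesday is the 6th, so the 4th Tuesday is the 27th — Jan 27, 2071.
Jan 27, 2071 is after Jan 3, 2071, so that is the next one.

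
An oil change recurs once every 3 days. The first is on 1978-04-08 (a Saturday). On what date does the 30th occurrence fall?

1978-07-04

The 30th occurrence is 29 intervals after the first: 29 × 3 = 87 days after 1978-04-08.
April has 30 days — 22 days to the end of April leaves 65.
May has 31 days (34 left).
June has 30 days (4 left).
4 days into July → 1978-07-04.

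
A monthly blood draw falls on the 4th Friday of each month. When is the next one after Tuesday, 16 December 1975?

December 1975 starts on a Monday; its first Friday is the 5th, so the 4th Friday is the 26th — 26 December 1975.
26 December 1975 is after 16 December 1975, so that is the next one.

26 December 1975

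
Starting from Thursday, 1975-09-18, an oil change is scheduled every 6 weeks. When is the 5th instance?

1976-03-04

The 5th occurrence is 4 intervals after the first: 4 × 42 = 168 days after 1975-09-18.
September has 30 days — 12 days to the end of September leaves 156.
October has 31 days (125 left).
November has 30 days (95 left).
December has 31 days (64 left).
January has 31 days (33 left).
February has 29 days (4 left).
4 days into March → 1976-03-04.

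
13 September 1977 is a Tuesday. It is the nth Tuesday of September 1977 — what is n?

Day 13 falls in week ⌈13/7⌉ of the month.
Days 1–7 hold the 1st Tuesday, 8–14 the 2nd, 15–21 the 3rd, 22–28 the 4th, 29–31 the 5th.
13 is in the range for the 2nd.

2nd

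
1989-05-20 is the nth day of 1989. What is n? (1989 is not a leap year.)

140

Days in months before May: 31 + 28 + 31 + 30 = 120.
Plus 20 days into May → day 140.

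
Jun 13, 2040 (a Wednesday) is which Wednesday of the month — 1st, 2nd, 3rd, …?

2nd

Day 13 falls in week ⌈13/7⌉ of the month.
Days 1–7 hold the 1st Wednesday, 8–14 the 2nd, 15–21 the 3rd, 22–28 the 4th, 29–31 the 5th.
13 is in the range for the 2nd.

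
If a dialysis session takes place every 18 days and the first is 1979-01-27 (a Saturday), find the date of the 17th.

The 17th occurrence is 16 intervals after the first: 16 × 18 = 288 days after 1979-01-27.
January has 31 days — 4 days to the end of January leaves 284.
February has 28 days (256 left).
March has 31 days (225 left).
April has 30 days (195 left).
May has 31 days (164 left).
June has 30 days (134 left).
July has 31 days (103 left).
August has 31 days (72 left).
September has 30 days (42 left).
October has 31 days (11 left).
11 days into November → 1979-11-11.

1979-11-11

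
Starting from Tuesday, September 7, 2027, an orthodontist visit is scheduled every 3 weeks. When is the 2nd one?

The 2nd occurrence is 1 interval after the first: 1 × 21 = 21 days after September 7, 2027.
21 days later is September 28, 2027.

September 28, 2027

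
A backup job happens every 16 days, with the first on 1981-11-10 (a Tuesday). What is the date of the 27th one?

The 27th occurrence is 26 intervals after the first: 26 × 16 = 416 days after 1981-11-10.
November has 30 days — 20 days to the end of November leaves 396.
December has 31 days (365 left).
January has 31 days (334 left).
February has 28 days (306 left).
March has 31 days (275 left).
April has 30 days (245 left).
May has 31 days (214 left).
June has 30 days (184 left).
July has 31 days (153 left).
August has 31 days (122 left).
September has 30 days (92 left).
October has 31 days (61 left).
November has 30 days (31 left).
31 days into December → 1982-12-31.

1982-12-31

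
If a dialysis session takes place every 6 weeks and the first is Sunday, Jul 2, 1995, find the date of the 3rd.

The 3rd occurrence is 2 intervals after the first: 2 × 42 = 84 days after Jul 2, 1995.
Jul has 31 days — 29 days to the end of Jul leaves 55.
Aug has 31 days (24 left).
24 days into Sep → Sep 24, 1995.

Sep 24, 1995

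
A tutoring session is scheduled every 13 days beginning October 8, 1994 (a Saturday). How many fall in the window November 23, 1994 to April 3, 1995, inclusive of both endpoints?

Occurrences land 13·i days after October 8, 1994 for i = 0, 1, 2, …
November 23, 1994 is 46 days after the start; 46 ÷ 13 = 3 remainder 7; since the remainder is 7, round up to i = 4. First occurrence in the window: #5 on November 29, 1994 (4×13 = 52 days in).
April 3, 1995 is 177 days after the start; 177 ÷ 13 = 13 remainder 8. Last occurrence in the window: #14 on March 26, 1995.
Occurrences #5 through #14: 10 in total.

10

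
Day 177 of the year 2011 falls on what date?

Jun 26, 2011

Jan has 31 days (177 − 31 = 146 remain).
Feb has 28 days (146 − 28 = 118 remain).
Mar has 31 days (118 − 31 = 87 remain).
Apr has 30 days (87 − 30 = 57 remain).
May has 31 days (57 − 31 = 26 remain).
26 into Jun → Jun 26.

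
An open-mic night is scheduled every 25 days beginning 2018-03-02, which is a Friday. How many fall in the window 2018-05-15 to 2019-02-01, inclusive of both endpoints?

Occurrences land 25·i days after 2018-03-02 for i = 0, 1, 2, …
2018-05-15 is 74 days after the start; 74 ÷ 25 = 2 remainder 24; since the remainder is 24, round up to i = 3. First occurrence in the window: #4 on 2018-05-16 (3×25 = 75 days in).
2019-02-01 is 336 days after the start; 336 ÷ 25 = 13 remainder 11. Last occurrence in the window: #14 on 2019-01-21.
Occurrences #4 through #14: 11 in total.

11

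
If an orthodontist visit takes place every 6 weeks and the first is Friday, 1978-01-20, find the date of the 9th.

1978-12-22

The 9th occurrence is 8 intervals after the first: 8 × 42 = 336 days after 1978-01-20.
January has 31 days — 11 days to the end of January leaves 325.
February has 28 days (297 left).
March has 31 days (266 left).
April has 30 days (236 left).
May has 31 days (205 left).
June has 30 days (175 left).
July has 31 days (144 left).
August has 31 days (113 left).
September has 30 days (83 left).
October has 31 days (52 left).
November has 30 days (22 left).
22 days into December → 1978-12-22.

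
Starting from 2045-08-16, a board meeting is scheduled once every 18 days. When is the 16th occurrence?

The 16th occurrence is 15 intervals after the first: 15 × 18 = 270 days after 2045-08-16.
August has 31 days — 15 days to the end of August leaves 255.
September has 30 days (225 left).
October has 31 days (194 left).
November has 30 days (164 left).
December has 31 days (133 left).
January has 31 days (102 left).
February has 28 days (74 left).
March has 31 days (43 left).
April has 30 days (13 left).
13 days into May → 2046-05-13.

2046-05-13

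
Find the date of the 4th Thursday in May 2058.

23 May 2058

The first Thursday of May 2058 is May 2.
The 4th Thursday is 3 weeks later: 2 + 21 = 23.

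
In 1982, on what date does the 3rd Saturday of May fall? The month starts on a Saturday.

15 May 1982

May 1982 begins on a Saturday, so the first Saturday is May 1.
The 3rd Saturday is 2 weeks later: 1 + 14 = 15.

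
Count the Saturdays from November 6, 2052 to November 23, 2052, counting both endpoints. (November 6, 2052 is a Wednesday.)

3

November 6, 2052 is a Wednesday; the first Saturday on or after it is November 9, 2052 (3 days later).
From November 9, 2052 to November 23, 2052 is 23 − 9 = 14 days.
14 ÷ 7 = 2 full weeks with remainder 0, so 2 more Saturdays after the first → 3.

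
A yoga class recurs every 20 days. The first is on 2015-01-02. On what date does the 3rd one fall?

2015-02-11

The 3rd occurrence is 2 intervals after the first: 2 × 20 = 40 days after 2015-01-02.
January has 31 days — 29 days to the end of January leaves 11.
11 days into February → 2015-02-11.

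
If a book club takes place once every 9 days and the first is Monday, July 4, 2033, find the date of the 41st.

June 29, 2034

The 41st occurrence is 40 intervals after the first: 40 × 9 = 360 days after July 4, 2033.
July has 31 days — 27 days to the end of July leaves 333.
August has 31 days (302 left).
September has 30 days (272 left).
October has 31 days (241 left).
November has 30 days (211 left).
December has 31 days (180 left).
January has 31 days (149 left).
February has 28 days (121 left).
March has 31 days (90 left).
April has 30 days (60 left).
May has 31 days (29 left).
29 days into June → June 29, 2034.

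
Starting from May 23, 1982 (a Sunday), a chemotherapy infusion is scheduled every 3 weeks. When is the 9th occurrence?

Nov 7, 1982

The 9th occurrence is 8 intervals after the first: 8 × 21 = 168 days after May 23, 1982.
May has 31 days — 8 days to the end of May leaves 160.
Jun has 30 days (130 left).
Jul has 31 days (99 left).
Aug has 31 days (68 left).
Sep has 30 days (38 left).
Oct has 31 days (7 left).
7 days into Nov → Nov 7, 1982.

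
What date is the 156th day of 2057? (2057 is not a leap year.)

June 5, 2057

January has 31 days (156 − 31 = 125 remain).
February has 28 days (125 − 28 = 97 remain).
March has 31 days (97 − 31 = 66 remain).
April has 30 days (66 − 30 = 36 remain).
May has 31 days (36 − 31 = 5 remain).
5 into June → June 5.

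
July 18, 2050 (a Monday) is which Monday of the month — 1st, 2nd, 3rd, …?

3rd

Day 18 falls in week ⌈18/7⌉ of the month.
Days 1–7 hold the 1st Monday, 8–14 the 2nd, 15–21 the 3rd, 22–28 the 4th, 29–31 the 5th.
18 is in the range for the 3rd.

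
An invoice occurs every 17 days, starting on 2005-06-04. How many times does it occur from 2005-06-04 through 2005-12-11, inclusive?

Occurrences land 17·i days after 2005-06-04 for i = 0, 1, 2, …
The window opens on the start date, so the first occurrence inside is #1 on 2005-06-04.
2005-12-11 is 190 days after the start; 190 ÷ 17 = 11 remainder 3. Last occurrence in the window: #12 on 2005-12-08.
Occurrences #1 through #12: 12 in total.

12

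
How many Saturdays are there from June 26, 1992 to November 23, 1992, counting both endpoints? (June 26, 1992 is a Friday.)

June 26, 1992 is a Friday; the first Saturday on or after it is June 27, 1992 (1 day later).
From June 27, 1992 to November 23, 1992: 3 + 31 + 31 + 30 + 31 + 23 = 149 days (rest of June, July, August, September, October, November).
149 ÷ 7 = 21 full weeks with remainder 2, so 21 more Saturdays after the first → 22.

22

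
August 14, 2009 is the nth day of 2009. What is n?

226

Days in months before August: 31 + 28 + 31 + 30 + 31 + 30 + 31 = 212.
Plus 14 days into August → day 226.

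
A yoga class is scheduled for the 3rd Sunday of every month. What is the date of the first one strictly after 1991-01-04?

1991-01-20

January 1991 starts on a Tuesday; its first Sunday is the 6th, so the 3rd Sunday is the 20th — 1991-01-20.
1991-01-20 is after 1991-01-04, so that is the next one.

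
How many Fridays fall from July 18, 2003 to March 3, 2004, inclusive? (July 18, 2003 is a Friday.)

July 18, 2003 is a Friday; the first Friday on or after it is July 18, 2003.
From July 18, 2003 to March 3, 2004: 13 + 31 + 30 + 31 + 30 + 31 + 31 + 29 + 3 = 229 days (rest of July, August, September, October, November, December, January, February, March).
229 ÷ 7 = 32 full weeks with remainder 5, so 32 more Fridays after the first → 33.

33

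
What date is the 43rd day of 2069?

February 12, 2069

January has 31 days (43 − 31 = 12 remain).
12 into February → February 12.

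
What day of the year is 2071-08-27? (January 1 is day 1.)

Days in months before August: 31 + 28 + 31 + 30 + 31 + 30 + 31 = 212.
Plus 27 days into August → day 239.

239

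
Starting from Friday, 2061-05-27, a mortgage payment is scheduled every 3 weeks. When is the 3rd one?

The 3rd occurrence is 2 intervals after the first: 2 × 21 = 42 days after 2061-05-27.
May has 31 days — 4 days to the end of May leaves 38.
June has 30 days (8 left).
8 days into July → 2061-07-08.

2061-07-08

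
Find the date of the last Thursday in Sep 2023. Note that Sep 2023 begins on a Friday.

Sep 2023 begins on a Friday, so the first Thursday is Sep 7 (6 days later).
Sep 2023 has 30 days. Adding weeks: 7, 14, 21, 28 — the last one ≤ 30 is the 28th.

Sep 28, 2023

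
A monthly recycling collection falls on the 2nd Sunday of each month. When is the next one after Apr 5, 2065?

Apr 12, 2065

Apr 2065 starts on a Wednesday; its first Sunday is the 5th, so the 2nd Sunday is the 12th — Apr 12, 2065.
Apr 12, 2065 is after Apr 5, 2065, so that is the next one.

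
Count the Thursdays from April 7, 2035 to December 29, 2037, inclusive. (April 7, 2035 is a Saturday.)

April 7, 2035 is a Saturday; the first Thursday on or after it is April 12, 2035 (5 days later).
From April 12, 2035 to December 29, 2037: 263 + 366 + 363 = 992 days (rest of 2035, 2036, to December 29, 2037 in 2037).
992 ÷ 7 = 141 full weeks with remainder 5, so 141 more Thursdays after the first → 142.

142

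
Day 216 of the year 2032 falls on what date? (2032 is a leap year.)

2032-08-03

January has 31 days (216 − 31 = 185 remain).
February has 29 days (185 − 29 = 156 remain).
March has 31 days (156 − 31 = 125 remain).
April has 30 days (125 − 30 = 95 remain).
May has 31 days (95 − 31 = 64 remain).
June has 30 days (64 − 30 = 34 remain).
July has 31 days (34 − 31 = 3 remain).
3 into August → August 3.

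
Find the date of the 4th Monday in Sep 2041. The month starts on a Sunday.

Sep 2041 begins on a Sunday, so the first Monday is Sep 2 (1 day later).
The 4th Monday is 3 weeks later: 2 + 21 = 23.

Sep 23, 2041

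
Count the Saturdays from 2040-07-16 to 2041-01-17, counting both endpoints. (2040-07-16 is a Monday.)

26

2040-07-16 is a Monday; the first Saturday on or after it is 2040-07-21 (5 days later).
From 2040-07-21 to 2041-01-17: 10 + 31 + 30 + 31 + 30 + 31 + 17 = 180 days (rest of July, August, September, October, November, December, January).
180 ÷ 7 = 25 full weeks with remainder 5, so 25 more Saturdays after the first → 26.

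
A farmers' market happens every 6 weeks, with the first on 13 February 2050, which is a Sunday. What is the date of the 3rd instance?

8 May 2050

The 3rd occurrence is 2 intervals after the first: 2 × 42 = 84 days after 13 February 2050.
February has 28 days — 15 days to the end of February leaves 69.
March has 31 days (38 left).
April has 30 days (8 left).
8 days into May → 8 May 2050.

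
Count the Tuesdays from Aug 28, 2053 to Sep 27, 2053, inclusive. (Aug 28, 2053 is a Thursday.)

4

Aug 28, 2053 is a Thursday; the first Tuesday on or after it is Sep 2, 2053 (5 days later).
From Sep 2, 2053 to Sep 27, 2053 is 27 − 2 = 25 days.
25 ÷ 7 = 3 full weeks with remainder 4, so 3 more Tuesdays after the first → 4.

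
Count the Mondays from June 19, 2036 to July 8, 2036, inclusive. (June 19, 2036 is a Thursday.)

June 19, 2036 is a Thursday; the first Monday on or after it is June 23, 2036 (4 days later).
From June 23, 2036 to July 8, 2036: 7 + 8 = 15 days (rest of June, July).
15 ÷ 7 = 2 full weeks with remainder 1, so 2 more Mondays after the first → 3.

3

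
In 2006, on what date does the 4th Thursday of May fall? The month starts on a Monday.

25 May 2006

May 2006 begins on a Monday, so the first Thursday is May 4 (3 days later).
The 4th Thursday is 3 weeks later: 4 + 21 = 25.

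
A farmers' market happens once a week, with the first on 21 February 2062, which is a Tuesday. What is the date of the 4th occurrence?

14 March 2062

The 4th occurrence is 3 intervals after the first: 3 × 7 = 21 days after 21 February 2062.
February has 28 days — 7 days to the end of February leaves 14.
14 days into March → 14 March 2062.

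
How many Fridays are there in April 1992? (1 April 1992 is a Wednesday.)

4

1 April 1992 is a Wednesday; the first Friday on or after it is 3 April 1992 (2 days later).
From 3 April 1992 to 30 April 1992 is 30 − 3 = 27 days.
27 ÷ 7 = 3 full weeks with remainder 6, so 3 more Fridays after the first → 4.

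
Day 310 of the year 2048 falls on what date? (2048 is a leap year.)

2048-11-05

January has 31 days (310 − 31 = 279 remain).
February has 29 days (279 − 29 = 250 remain).
March has 31 days (250 − 31 = 219 remain).
April has 30 days (219 − 30 = 189 remain).
May has 31 days (189 − 31 = 158 remain).
June has 30 days (158 − 30 = 128 remain).
July has 31 days (128 − 31 = 97 remain).
August has 31 days (97 − 31 = 66 remain).
September has 30 days (66 − 30 = 36 remain).
October has 31 days (36 − 31 = 5 remain).
5 into November → November 5.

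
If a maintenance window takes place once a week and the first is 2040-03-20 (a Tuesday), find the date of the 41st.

The 41st occurrence is 40 intervals after the first: 40 × 7 = 280 days after 2040-03-20.
March has 31 days — 11 days to the end of March leaves 269.
April has 30 days (239 left).
May has 31 days (208 left).
June has 30 days (178 left).
July has 31 days (147 left).
August has 31 days (116 left).
September has 30 days (86 left).
October has 31 days (55 left).
November has 30 days (25 left).
25 days into December → 2040-12-25.

2040-12-25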